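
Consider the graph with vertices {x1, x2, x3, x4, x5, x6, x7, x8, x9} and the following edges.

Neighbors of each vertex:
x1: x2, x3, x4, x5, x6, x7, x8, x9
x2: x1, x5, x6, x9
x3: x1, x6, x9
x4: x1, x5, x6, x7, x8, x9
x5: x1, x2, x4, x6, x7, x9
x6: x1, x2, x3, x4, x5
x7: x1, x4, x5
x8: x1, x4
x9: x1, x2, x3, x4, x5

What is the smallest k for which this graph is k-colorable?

x1, x2, x5, x9 are mutually adjacent (a clique of size 4), so at least 4 colors are needed.
4 colors suffice: x1=1, x2=2, x3=2, x4=2, x5=3, x6=4, x7=4, x8=3, x9=4. No two adjacent vertices share a color.

4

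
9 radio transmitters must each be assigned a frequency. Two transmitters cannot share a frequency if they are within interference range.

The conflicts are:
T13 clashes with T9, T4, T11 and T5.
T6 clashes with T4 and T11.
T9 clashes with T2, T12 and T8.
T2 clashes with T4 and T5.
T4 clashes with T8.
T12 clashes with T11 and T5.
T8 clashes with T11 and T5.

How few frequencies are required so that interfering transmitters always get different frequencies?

2

T9 and T8 conflict, so at least 2 frequencies are needed.
2 frequencies suffice: frequency 1 → {T9, T4, T11, T5}; frequency 2 → {T13, T6, T2, T12, T8}. Each listed conflict is separated.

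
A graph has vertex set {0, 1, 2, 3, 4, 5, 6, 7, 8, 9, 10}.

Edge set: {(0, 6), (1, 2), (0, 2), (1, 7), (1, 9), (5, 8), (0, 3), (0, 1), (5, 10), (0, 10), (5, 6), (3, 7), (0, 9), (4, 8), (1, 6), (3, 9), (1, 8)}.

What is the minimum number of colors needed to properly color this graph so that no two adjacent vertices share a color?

3

0, 1, 6 are pairwise adjacent, so at least 3 colors are needed.
One proper 3-coloring: 0=red, 1=blue, 2=green, 3=blue, 4=blue, 5=blue, 6=green, 7=red, 8=red, 9=green, 10=green. No two adjacent vertices share a color.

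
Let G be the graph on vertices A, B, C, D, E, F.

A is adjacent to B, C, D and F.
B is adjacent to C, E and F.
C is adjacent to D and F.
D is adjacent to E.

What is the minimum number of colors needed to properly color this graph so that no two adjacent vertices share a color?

4

A, B, C, F form a clique, so at least 4 colors are needed.
4 colors suffice: color 1 → {B, D}; color 2 → {A, E}; color 3 → {C}; color 4 → {F}. Each edge has distinct colors on its endpoints.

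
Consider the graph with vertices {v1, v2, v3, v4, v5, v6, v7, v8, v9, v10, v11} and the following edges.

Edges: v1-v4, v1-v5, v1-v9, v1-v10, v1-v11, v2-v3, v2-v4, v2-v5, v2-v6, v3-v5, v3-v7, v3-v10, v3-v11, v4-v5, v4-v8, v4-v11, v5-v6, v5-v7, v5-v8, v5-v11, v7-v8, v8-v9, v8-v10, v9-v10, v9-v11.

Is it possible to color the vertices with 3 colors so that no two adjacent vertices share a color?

No

v1, v4, v5, v11 are pairwise adjacent (a clique of size 4), so at least 4 colors are needed.
So 3 colors are not enough.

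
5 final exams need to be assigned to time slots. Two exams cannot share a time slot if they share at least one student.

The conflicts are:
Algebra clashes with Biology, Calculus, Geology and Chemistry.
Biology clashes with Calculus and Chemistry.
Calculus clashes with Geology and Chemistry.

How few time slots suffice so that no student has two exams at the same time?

4

Algebra, Biology, Calculus, Chemistry all conflict with each other, so at least 4 time slots are needed.
Using 4 time slots: Algebra=2, Biology=3, Calculus=1, Geology=3, Chemistry=4. Every pair that conflicts lands in different time slots.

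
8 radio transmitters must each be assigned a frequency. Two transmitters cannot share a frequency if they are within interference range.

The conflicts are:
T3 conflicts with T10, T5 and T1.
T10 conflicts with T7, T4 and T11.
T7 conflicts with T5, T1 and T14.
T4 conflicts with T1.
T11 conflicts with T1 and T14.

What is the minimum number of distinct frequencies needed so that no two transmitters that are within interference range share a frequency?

2

T7 and T5 conflict, so at least 2 frequencies are needed.
A valid assignment using 2 frequencies: T3=1, T10=2, T7=1, T5=2, T4=1, T11=1, T1=2, T14=2. Every pair that conflicts lands in different frequencies.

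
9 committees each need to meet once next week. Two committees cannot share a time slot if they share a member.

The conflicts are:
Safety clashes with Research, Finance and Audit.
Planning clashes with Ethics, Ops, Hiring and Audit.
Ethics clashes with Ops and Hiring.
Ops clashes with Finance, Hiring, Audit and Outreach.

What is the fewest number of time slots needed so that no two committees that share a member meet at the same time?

4

Planning, Ethics, Ops, Hiring pairwise conflict, so at least 4 time slots are needed.
4 time slots suffice: time slot 1 → {Safety, Ops}; time slot 2 → {Planning, Research, Finance, Outreach}; time slot 3 → {Hiring, Audit}; time slot 4 → {Ethics}. Each listed conflict is separated.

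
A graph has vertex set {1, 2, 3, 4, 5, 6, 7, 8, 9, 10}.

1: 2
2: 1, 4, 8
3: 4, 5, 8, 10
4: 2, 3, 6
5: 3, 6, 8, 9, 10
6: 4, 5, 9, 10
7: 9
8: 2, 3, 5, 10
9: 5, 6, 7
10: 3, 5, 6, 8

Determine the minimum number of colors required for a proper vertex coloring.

4

3, 5, 8, 10 are mutually adjacent (a clique of size 4), so at least 4 colors are needed.
A valid assignment using 4 colors: 1=red, 2=blue, 3=blue, 4=red, 5=red, 6=blue, 7=red, 8=yellow, 9=green, 10=green. No two adjacent vertices share a color.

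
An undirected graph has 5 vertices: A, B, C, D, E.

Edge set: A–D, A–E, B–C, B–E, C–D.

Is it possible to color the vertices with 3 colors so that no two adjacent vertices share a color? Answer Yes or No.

The chromatic number is 3. The cycle C-B-E-A-D-C has odd length 5, so it cannot be 2-colored; at least 3 colors are needed.
3 colors suffice: A=2, B=2, C=3, D=1, E=1.
That is already a proper 3-coloring.

Yes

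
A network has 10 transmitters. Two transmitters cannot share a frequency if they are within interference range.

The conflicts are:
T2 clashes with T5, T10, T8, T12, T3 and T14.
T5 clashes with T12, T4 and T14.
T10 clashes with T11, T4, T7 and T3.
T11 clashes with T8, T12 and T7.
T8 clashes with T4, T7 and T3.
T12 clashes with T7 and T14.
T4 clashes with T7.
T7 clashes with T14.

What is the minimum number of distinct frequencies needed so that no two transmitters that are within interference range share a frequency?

T2, T5, T12, T14 all conflict with each other, so at least 4 frequencies are needed.
4 frequencies suffice: frequency 1 → {T2, T7}; frequency 2 → {T10, T8, T12}; frequency 3 → {T11, T4, T3, T14}; frequency 4 → {T5}. Each listed conflict is separated.

4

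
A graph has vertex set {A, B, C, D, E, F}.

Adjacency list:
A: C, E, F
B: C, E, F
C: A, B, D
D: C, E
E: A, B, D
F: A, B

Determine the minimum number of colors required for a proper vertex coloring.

A and C are adjacent, so at least 2 colors are needed.
2 colors suffice: color 1 → {A, B, D}; color 2 → {C, E, F}. Each edge has distinct colors on its endpoints.

2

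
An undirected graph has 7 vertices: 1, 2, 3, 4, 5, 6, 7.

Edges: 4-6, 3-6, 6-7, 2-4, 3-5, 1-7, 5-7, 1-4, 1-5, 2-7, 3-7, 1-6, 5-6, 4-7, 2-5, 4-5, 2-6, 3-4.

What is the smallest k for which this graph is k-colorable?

5

3, 4, 5, 6, 7 are mutually adjacent (a clique of size 5), so at least 5 colors are needed.
5 colors suffice: 1=purple, 2=purple, 3=purple, 4=blue, 5=yellow, 6=red, 7=green. No two adjacent vertices share a color.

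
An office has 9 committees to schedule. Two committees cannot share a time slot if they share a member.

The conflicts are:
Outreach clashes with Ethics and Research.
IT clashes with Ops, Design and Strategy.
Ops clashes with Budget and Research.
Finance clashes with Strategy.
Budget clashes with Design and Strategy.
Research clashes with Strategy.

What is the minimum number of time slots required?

Finance and Strategy conflict, so at least 2 time slots are needed.
2 time slots suffice: time slot 1 → {Outreach, Ops, Design, Strategy}; time slot 2 → {IT, Finance, Ethics, Budget, Research}. No two conflicting committees share a time slot.

2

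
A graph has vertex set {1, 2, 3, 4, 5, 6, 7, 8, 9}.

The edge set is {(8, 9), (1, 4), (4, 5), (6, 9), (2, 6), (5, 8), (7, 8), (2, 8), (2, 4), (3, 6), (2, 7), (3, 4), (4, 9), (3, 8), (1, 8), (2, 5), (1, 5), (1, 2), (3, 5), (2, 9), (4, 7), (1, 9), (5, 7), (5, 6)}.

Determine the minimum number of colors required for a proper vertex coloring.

4

2, 5, 7, 8 form a clique, so at least 4 colors are needed.
4 colors suffice: color a → {5, 9}; color b → {2, 3}; color c → {4, 6, 8}; color d → {1, 7}. Every edge joins two different colors.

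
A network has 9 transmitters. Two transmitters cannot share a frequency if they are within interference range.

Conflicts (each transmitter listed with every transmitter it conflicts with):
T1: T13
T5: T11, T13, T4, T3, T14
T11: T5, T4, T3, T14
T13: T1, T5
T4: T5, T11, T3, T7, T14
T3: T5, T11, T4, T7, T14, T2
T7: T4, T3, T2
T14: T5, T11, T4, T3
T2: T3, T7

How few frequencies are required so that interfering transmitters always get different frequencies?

5

T5, T11, T4, T3, T14 are mutually in conflict, so at least 5 frequencies are needed.
A valid assignment using 5 frequencies: T1=2, T5=3, T11=4, T13=1, T4=2, T3=1, T7=3, T14=5, T2=2. Each listed conflict is separated.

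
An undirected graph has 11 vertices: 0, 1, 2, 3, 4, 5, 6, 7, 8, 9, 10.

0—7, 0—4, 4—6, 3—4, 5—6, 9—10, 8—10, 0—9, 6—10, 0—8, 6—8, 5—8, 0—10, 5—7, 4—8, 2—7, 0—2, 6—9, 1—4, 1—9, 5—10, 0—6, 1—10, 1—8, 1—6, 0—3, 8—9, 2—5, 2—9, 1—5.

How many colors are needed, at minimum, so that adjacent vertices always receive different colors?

1, 5, 6, 8, 10 are mutually adjacent (a clique of size 5), so at least 5 colors are needed.
A valid assignment using 5 colors: 0=a, 1=a, 2=b, 3=b, 4=d, 5=d, 6=b, 7=c, 8=c, 9=d, 10=e. Every edge joins two different colors.

5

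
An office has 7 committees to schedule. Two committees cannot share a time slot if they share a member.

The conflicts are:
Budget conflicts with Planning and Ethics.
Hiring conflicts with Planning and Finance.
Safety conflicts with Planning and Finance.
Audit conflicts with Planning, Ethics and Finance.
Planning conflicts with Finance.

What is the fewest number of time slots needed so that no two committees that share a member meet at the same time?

3

Hiring, Planning, Finance pairwise conflict, so at least 3 time slots are needed.
3 time slots suffice: Budget=2, Hiring=3, Safety=3, Audit=3, Planning=1, Ethics=1, Finance=2. Every pair that conflicts lands in different time slots.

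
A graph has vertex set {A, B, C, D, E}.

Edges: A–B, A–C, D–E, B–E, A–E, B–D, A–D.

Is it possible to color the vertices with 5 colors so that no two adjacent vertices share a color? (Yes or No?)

Yes

The chromatic number is 4. A, B, D, E are pairwise adjacent (a clique of size 4), so at least 4 colors are needed.
4 colors suffice: A=1, B=2, C=2, D=3, E=4.
Since 5 ≥ 4, a proper 5-coloring certainly exists.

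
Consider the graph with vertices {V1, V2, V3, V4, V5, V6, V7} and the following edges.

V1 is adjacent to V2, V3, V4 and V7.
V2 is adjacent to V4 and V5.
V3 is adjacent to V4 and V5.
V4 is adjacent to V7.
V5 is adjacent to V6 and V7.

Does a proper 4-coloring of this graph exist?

The chromatic number is 3. V1, V4, V7 form a triangle, so at least 3 colors are needed.
One proper 3-coloring: V1=2, V2=3, V3=3, V4=1, V5=1, V6=2, V7=3.
Since 4 ≥ 3, a proper 4-coloring certainly exists.

Yes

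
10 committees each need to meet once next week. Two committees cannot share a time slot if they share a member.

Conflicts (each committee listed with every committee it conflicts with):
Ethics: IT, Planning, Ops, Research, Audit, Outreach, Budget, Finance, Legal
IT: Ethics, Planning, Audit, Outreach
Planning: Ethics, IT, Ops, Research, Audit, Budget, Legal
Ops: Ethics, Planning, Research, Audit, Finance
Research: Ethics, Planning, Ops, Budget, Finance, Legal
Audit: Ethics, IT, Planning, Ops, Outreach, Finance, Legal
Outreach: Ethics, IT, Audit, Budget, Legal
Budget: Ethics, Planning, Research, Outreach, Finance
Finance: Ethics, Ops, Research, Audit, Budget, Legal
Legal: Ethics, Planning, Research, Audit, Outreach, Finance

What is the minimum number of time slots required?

Ethics, Planning, Ops, Audit are mutually in conflict, so at least 4 time slots are needed.
4 time slots suffice: time slot 1 → {Ethics}; time slot 2 → {Research, Audit}; time slot 3 → {Planning, Outreach, Finance}; time slot 4 → {IT, Ops, Budget, Legal}. No two conflicting committees share a time slot.

4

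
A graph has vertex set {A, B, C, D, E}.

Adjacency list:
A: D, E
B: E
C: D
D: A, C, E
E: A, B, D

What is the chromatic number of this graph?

A, D, E are pairwise adjacent, so at least 3 colors are needed.
3 colors suffice: A=3, B=2, C=1, D=2, E=1. Each edge has distinct colors on its endpoints.

3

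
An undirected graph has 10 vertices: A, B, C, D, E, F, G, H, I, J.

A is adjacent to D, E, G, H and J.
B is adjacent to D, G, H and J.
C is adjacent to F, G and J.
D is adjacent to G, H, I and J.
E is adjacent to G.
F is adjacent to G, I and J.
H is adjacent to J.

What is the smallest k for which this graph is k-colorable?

B, D, H, J are mutually adjacent (a clique of size 4), so at least 4 colors are needed.
4 colors suffice: color red → {G, I, J}; color blue → {D, E, F}; color green → {A, B, C}; color yellow → {H}. Every edge joins two different colors.

4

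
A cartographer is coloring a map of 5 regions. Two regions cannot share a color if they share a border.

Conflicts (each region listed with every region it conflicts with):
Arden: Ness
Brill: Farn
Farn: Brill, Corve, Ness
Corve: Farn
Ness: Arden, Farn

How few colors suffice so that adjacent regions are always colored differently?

2

Farn and Ness conflict, so at least 2 colors are needed.
2 colors suffice: color 1 → {Arden, Farn}; color 2 → {Brill, Corve, Ness}. Every pair that conflicts lands in different colors.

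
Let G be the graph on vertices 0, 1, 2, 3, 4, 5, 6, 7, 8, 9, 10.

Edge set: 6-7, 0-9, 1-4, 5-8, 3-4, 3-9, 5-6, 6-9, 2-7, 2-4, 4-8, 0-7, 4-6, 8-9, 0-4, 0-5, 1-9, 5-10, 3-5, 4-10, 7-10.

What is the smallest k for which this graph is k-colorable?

2

6 and 7 are adjacent, so at least 2 colors are needed.
2 colors suffice: color a → {4, 5, 7, 9}; color b → {0, 1, 2, 3, 6, 8, 10}. No two adjacent vertices share a color.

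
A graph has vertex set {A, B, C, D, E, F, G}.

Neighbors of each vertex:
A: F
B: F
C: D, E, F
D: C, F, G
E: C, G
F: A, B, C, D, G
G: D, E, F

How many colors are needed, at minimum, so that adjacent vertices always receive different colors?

3

D, F, G form a triangle, so at least 3 colors are needed.
One proper 3-coloring: A=2, B=2, C=3, D=2, E=1, F=1, G=3. No two adjacent vertices share a color.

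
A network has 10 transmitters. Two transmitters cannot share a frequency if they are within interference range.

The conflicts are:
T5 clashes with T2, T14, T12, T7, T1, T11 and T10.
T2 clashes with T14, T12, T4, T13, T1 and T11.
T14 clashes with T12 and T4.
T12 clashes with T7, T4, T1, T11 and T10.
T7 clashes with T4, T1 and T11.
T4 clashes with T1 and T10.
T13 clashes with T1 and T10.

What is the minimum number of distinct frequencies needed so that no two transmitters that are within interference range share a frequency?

4

T5, T2, T14, T12 are mutually in conflict, so at least 4 frequencies are needed.
A valid assignment using 4 frequencies: T5=2, T2=3, T14=4, T12=1, T7=3, T4=2, T13=1, T1=4, T11=4, T10=3. Every pair that conflicts lands in different frequencies.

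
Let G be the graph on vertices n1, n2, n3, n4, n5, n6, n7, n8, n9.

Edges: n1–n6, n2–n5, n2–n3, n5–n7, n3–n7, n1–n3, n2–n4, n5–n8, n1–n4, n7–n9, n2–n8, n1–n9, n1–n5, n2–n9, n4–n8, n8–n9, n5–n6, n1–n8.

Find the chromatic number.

3

n2, n8, n9 are pairwise adjacent, so at least 3 colors are needed.
One proper 3-coloring: n1=1, n2=1, n3=2, n4=3, n5=3, n6=2, n7=1, n8=2, n9=3. No two adjacent vertices share a color.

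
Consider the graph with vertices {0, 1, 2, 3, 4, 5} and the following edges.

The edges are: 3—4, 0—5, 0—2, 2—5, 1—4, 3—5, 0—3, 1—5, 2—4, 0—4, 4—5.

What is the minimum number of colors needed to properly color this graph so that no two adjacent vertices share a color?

4

0, 2, 4, 5 are pairwise adjacent (a clique of size 4), so at least 4 colors are needed.
4 colors suffice: color red → {5}; color blue → {4}; color green → {0, 1}; color yellow → {2, 3}. Each edge has distinct colors on its endpoints.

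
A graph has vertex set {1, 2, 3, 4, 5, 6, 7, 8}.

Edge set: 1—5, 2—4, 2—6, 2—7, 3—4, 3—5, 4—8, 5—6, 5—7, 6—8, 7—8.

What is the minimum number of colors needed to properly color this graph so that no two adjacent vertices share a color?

3

The cycle 7-2-4-3-5-7 has odd length 5, so it cannot be 2-colored; at least 3 colors are needed.
3 colors suffice: color red → {4, 5}; color blue → {1, 3, 6, 7}; color green → {2, 8}. Every edge joins two different colors.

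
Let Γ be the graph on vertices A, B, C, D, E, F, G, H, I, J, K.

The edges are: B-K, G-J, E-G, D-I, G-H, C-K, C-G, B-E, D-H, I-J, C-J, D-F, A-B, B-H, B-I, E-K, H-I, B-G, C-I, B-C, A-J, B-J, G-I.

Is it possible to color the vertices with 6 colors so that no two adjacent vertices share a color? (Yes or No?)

The chromatic number is 5. B, C, G, I, J are pairwise adjacent (a clique of size 5), so at least 5 colors are needed.
5 colors suffice: A=blue, B=red, C=yellow, D=red, E=green, F=blue, G=blue, H=yellow, I=green, J=purple, K=blue.
Since 6 ≥ 5, a proper 6-coloring certainly exists.

Yes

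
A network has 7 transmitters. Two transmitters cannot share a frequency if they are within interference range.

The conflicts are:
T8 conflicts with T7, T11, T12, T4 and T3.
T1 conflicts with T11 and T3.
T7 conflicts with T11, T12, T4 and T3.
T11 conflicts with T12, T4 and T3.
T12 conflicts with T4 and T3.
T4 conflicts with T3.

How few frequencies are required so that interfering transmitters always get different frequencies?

6

T8, T7, T11, T12, T4, T3 pairwise conflict, so at least 6 frequencies are needed.
A valid assignment using 6 frequencies: T8=4, T1=3, T7=3, T11=1, T12=6, T4=5, T3=2. No two conflicting transmitters share a frequency.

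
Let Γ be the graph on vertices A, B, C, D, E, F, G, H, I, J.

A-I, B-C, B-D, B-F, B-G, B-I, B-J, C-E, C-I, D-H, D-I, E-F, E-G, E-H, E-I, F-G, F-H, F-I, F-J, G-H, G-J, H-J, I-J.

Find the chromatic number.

4

F, G, H, J are mutually adjacent (a clique of size 4), so at least 4 colors are needed.
4 colors suffice: color 1 → {G, I}; color 2 → {A, B, H}; color 3 → {C, D, F}; color 4 → {E, J}. Each edge has distinct colors on its endpoints.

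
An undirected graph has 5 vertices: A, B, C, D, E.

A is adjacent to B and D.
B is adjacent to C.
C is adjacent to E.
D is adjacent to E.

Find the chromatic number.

The cycle B-C-E-D-A-B has odd length 5, so it cannot be 2-colored; at least 3 colors are needed.
3 colors suffice: color 1 → {B, E}; color 2 → {A, C}; color 3 → {D}. No two adjacent vertices share a color.

3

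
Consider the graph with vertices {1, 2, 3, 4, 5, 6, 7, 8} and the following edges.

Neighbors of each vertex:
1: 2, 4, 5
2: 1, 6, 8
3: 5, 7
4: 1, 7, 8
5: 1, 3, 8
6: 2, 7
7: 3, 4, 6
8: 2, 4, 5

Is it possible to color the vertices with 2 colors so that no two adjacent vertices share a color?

The cycle 7-6-2-8-4-7 has odd length 5, so it cannot be 2-colored; at least 3 colors are needed.
So 2 colors are not enough.

No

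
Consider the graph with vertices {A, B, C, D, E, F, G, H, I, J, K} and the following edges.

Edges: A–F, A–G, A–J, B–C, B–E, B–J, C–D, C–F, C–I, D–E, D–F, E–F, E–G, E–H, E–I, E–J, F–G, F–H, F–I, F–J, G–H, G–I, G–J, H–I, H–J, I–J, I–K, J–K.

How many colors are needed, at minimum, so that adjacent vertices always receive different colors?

6

E, F, G, H, I, J are pairwise adjacent (a clique of size 6), so at least 6 colors are needed.
6 colors suffice: A=3, B=2, C=1, D=4, E=3, F=2, G=5, H=6, I=4, J=1, K=2. Every edge joins two different colors.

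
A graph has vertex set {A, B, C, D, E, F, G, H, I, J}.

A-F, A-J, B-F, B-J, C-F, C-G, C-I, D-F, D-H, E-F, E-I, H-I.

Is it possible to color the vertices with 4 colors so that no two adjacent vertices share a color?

The chromatic number is 3. The cycle I-C-F-D-H-I has odd length 5, so it cannot be 2-colored; at least 3 colors are needed.
3 colors suffice: color 1 → {F, G, I, J}; color 2 → {A, B, C, D, E}; color 3 → {H}.
Since 4 ≥ 3, a proper 4-coloring certainly exists.

Yes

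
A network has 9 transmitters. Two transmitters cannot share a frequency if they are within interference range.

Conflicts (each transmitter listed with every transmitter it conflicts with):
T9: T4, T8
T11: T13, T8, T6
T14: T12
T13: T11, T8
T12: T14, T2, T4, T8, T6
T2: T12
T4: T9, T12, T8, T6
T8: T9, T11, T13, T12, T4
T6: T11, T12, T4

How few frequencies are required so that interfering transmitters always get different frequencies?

3

T11, T13, T8 pairwise conflict, so at least 3 frequencies are needed.
A valid assignment using 3 frequencies: T9=1, T11=1, T14=2, T13=3, T12=1, T2=2, T4=3, T8=2, T6=2. No two conflicting transmitters share a frequency.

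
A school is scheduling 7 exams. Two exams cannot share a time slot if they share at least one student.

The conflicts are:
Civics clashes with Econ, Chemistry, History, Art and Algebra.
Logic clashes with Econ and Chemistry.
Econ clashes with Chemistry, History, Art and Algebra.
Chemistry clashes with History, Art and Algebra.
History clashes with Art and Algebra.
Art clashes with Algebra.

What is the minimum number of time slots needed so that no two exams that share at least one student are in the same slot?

6

Civics, Econ, Chemistry, History, Art, Algebra are mutually in conflict, so at least 6 time slots are needed.
6 time slots suffice: time slot 1 → {Econ}; time slot 2 → {Chemistry}; time slot 3 → {Logic, Art}; time slot 4 → {History}; time slot 5 → {Civics}; time slot 6 → {Algebra}. Every pair that conflicts lands in different time slots.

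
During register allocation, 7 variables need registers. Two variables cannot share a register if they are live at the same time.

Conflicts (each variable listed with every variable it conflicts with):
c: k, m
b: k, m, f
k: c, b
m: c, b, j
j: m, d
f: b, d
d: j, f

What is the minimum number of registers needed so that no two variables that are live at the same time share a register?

The cycle d-f-b-m-j-d has odd length 5, so it cannot be 2-colored; at least 3 registers are needed.
Using 3 registers: c=1, b=1, k=2, m=2, j=3, f=2, d=1. Each listed conflict is separated.

3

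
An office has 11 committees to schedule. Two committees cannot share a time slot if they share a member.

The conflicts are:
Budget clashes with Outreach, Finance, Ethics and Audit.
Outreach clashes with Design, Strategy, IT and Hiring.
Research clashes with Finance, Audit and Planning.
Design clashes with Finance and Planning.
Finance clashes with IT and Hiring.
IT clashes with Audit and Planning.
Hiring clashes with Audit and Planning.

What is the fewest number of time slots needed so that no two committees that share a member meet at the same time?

2

Budget and Ethics conflict, so at least 2 time slots are needed.
2 time slots suffice: time slot 1 → {Outreach, Finance, Ethics, Audit, Planning}; time slot 2 → {Budget, Research, Design, Strategy, IT, Hiring}. No two conflicting committees share a time slot.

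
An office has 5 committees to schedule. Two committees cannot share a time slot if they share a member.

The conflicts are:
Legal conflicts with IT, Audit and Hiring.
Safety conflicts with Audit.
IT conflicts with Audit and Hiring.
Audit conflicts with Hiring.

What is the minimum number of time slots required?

4

Legal, IT, Audit, Hiring all conflict with each other, so at least 4 time slots are needed.
4 time slots suffice: time slot 1 → {Audit}; time slot 2 → {Legal, Safety}; time slot 3 → {IT}; time slot 4 → {Hiring}. Every pair that conflicts lands in different time slots.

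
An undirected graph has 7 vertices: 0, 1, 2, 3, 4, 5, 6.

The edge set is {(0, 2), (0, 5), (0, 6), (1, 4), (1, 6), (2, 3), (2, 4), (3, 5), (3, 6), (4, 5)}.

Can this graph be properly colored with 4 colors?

Yes

The chromatic number is 3. The cycle 0-6-1-4-2-0 has odd length 5, so it cannot be 2-colored; at least 3 colors are needed.
3 colors suffice: color a → {2, 5, 6}; color b → {0, 3, 4}; color c → {1}.
Since 4 ≥ 3, a proper 4-coloring certainly exists.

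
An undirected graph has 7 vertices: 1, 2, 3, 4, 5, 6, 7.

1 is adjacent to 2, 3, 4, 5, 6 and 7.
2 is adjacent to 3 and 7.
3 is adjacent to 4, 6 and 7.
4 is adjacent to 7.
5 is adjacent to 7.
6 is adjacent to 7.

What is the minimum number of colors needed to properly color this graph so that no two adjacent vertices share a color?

4

1, 3, 4, 7 are mutually adjacent (a clique of size 4), so at least 4 colors are needed.
4 colors suffice: color a → {1}; color b → {7}; color c → {3, 5}; color d → {2, 4, 6}. Each edge has distinct colors on its endpoints.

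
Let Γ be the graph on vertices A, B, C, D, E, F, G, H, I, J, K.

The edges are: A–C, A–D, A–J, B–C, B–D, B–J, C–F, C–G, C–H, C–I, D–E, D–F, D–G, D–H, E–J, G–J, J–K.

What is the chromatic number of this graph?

G and J are adjacent, so at least 2 colors are needed.
A valid assignment using 2 colors: A=blue, B=blue, C=red, D=red, E=blue, F=blue, G=blue, H=blue, I=blue, J=red, K=blue. Each edge has distinct colors on its endpoints.

2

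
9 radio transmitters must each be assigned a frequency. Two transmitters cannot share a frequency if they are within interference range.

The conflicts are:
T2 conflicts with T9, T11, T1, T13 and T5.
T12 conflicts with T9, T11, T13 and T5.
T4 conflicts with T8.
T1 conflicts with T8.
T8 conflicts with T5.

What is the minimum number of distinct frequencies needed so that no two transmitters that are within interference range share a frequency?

2

T12 and T13 conflict, so at least 2 frequencies are needed.
2 frequencies suffice: frequency 1 → {T2, T12, T8}; frequency 2 → {T9, T11, T4, T1, T13, T5}. Every pair that conflicts lands in different frequencies.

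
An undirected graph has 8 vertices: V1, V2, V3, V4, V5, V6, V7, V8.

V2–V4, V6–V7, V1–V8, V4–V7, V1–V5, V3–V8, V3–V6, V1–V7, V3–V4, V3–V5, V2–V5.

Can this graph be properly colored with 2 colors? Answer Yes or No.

The cycle V1-V5-V3-V6-V7-V1 has odd length 5, so it cannot be 2-colored; at least 3 colors are needed.
So 2 colors are not enough.

No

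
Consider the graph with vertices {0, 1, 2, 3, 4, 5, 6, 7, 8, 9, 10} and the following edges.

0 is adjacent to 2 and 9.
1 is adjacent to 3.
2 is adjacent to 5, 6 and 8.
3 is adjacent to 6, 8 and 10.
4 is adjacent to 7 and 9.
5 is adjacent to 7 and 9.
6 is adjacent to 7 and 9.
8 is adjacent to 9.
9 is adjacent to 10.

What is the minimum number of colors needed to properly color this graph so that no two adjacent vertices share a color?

3 and 6 are adjacent, so at least 2 colors are needed.
2 colors suffice: 0=b, 1=b, 2=a, 3=a, 4=b, 5=b, 6=b, 7=a, 8=b, 9=a, 10=b. Every edge joins two different colors.

2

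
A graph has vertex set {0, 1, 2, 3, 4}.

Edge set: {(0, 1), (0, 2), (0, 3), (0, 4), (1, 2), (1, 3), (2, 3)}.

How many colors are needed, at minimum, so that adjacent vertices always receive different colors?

0, 1, 2, 3 are mutually adjacent (a clique of size 4), so at least 4 colors are needed.
4 colors suffice: color a → {0}; color b → {3, 4}; color c → {1}; color d → {2}. No two adjacent vertices share a color.

4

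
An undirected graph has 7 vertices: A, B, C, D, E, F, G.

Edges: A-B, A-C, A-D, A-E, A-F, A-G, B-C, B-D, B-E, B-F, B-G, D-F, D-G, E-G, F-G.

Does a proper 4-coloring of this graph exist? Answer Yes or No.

A, B, D, F, G form a clique, so at least 5 colors are needed.
So 4 colors are not enough.

No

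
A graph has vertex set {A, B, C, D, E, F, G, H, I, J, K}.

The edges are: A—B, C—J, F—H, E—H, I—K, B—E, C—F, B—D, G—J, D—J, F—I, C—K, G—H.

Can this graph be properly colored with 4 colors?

The chromatic number is 3. The cycle J-G-H-F-C-J has odd length 5, so it cannot be 2-colored; at least 3 colors are needed.
3 colors suffice: A=2, B=1, C=3, D=2, E=2, F=2, G=2, H=1, I=3, J=1, K=1.
Since 4 ≥ 3, a proper 4-coloring certainly exists.

Yes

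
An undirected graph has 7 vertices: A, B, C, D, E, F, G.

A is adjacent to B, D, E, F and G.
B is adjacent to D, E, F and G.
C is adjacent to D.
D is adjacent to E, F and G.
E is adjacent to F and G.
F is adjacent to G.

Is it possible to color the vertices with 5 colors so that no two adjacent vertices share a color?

No

A, B, D, E, F, G form a clique, so at least 6 colors are needed.
So 5 colors are not enough.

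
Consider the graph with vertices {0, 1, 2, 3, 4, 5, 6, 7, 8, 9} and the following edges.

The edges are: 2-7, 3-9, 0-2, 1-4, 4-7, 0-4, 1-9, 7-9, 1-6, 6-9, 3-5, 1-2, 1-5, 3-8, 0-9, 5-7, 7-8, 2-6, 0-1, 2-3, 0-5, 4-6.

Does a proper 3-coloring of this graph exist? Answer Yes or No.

The chromatic number is 3. 0, 1, 5 form a triangle, so at least 3 colors are needed.
3 colors suffice: 0=green, 1=red, 2=blue, 3=red, 4=blue, 5=blue, 6=green, 7=red, 8=blue, 9=blue.
That is already a proper 3-coloring.

Yes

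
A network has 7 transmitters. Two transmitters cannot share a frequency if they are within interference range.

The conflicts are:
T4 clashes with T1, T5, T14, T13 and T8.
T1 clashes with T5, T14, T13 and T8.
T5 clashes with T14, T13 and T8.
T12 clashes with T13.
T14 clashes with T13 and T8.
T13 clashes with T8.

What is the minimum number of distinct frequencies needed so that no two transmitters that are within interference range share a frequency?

T4, T1, T5, T14, T13, T8 are mutually in conflict, so at least 6 frequencies are needed.
6 frequencies suffice: T4=2, T1=4, T5=6, T12=2, T14=5, T13=1, T8=3. Every pair that conflicts lands in different frequencies.

6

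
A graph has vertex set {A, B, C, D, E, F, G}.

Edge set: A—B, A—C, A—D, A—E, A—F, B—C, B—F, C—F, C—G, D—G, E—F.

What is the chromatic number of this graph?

4

A, B, C, F form a clique, so at least 4 colors are needed.
One proper 4-coloring: A=1, B=4, C=2, D=2, E=2, F=3, G=1. Each edge has distinct colors on its endpoints.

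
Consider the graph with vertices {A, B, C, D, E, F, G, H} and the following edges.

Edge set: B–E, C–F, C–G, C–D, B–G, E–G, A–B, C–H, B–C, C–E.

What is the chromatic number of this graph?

4

B, C, E, G are pairwise adjacent (a clique of size 4), so at least 4 colors are needed.
4 colors suffice: color red → {A, C}; color blue → {B, D, F, H}; color green → {G}; color yellow → {E}. Each edge has distinct colors on its endpoints.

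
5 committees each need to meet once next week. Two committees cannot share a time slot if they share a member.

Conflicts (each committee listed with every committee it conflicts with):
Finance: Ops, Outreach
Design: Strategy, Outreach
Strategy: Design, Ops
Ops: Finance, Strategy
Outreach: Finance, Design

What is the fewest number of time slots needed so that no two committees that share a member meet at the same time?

The cycle Ops-Strategy-Design-Outreach-Finance-Ops has odd length 5, so it cannot be 2-colored; at least 3 time slots are needed.
3 time slots suffice: time slot 1 → {Design, Ops}; time slot 2 → {Strategy, Outreach}; time slot 3 → {Finance}. No two conflicting committees share a time slot.

3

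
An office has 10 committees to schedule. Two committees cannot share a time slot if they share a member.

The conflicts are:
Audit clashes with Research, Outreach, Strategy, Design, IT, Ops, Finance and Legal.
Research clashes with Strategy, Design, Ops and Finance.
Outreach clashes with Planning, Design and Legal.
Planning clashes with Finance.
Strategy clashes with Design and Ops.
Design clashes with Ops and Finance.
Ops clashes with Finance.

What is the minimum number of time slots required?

Audit, Research, Strategy, Design, Ops are mutually in conflict, so at least 5 time slots are needed.
Using 5 time slots: Audit=1, Research=5, Outreach=3, Planning=1, Strategy=3, Design=2, IT=2, Ops=4, Finance=3, Legal=2. No two conflicting committees share a time slot.

5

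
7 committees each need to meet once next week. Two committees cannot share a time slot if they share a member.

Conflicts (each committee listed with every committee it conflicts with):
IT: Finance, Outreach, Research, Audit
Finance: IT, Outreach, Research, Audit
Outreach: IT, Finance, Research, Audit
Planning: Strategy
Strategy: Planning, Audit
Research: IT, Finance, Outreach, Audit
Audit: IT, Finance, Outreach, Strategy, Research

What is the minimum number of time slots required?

5

IT, Finance, Outreach, Research, Audit all conflict with each other, so at least 5 time slots are needed.
A valid assignment using 5 time slots: IT=2, Finance=3, Outreach=4, Planning=1, Strategy=2, Research=5, Audit=1. Each listed conflict is separated.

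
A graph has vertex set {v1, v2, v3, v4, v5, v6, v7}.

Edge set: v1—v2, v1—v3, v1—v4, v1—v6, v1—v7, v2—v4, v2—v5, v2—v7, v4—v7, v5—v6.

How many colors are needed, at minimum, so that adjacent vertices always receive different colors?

4

v1, v2, v4, v7 form a clique, so at least 4 colors are needed.
4 colors suffice: v1=1, v2=2, v3=2, v4=3, v5=1, v6=2, v7=4. Every edge joins two different colors.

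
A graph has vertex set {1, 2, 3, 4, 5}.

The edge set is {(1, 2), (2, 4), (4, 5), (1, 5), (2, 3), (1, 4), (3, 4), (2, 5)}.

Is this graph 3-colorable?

No

1, 2, 4, 5 are pairwise adjacent (a clique of size 4), so at least 4 colors are needed.
So 3 colors are not enough.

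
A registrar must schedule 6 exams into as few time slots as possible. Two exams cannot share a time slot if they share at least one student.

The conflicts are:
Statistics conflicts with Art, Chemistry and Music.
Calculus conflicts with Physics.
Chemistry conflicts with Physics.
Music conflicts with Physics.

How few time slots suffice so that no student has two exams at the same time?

2

Statistics and Chemistry conflict, so at least 2 time slots are needed.
2 time slots suffice: time slot 1 → {Statistics, Physics}; time slot 2 → {Calculus, Art, Chemistry, Music}. No two conflicting exams share a time slot.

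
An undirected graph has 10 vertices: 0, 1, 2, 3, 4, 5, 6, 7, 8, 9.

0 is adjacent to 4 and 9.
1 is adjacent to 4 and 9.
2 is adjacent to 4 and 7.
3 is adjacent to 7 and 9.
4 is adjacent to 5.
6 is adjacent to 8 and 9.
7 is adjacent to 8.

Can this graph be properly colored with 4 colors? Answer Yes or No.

The chromatic number is 3. The cycle 8-6-9-3-7-8 has odd length 5, so it cannot be 2-colored; at least 3 colors are needed.
One proper 3-coloring: 0=blue, 1=blue, 2=blue, 3=blue, 4=red, 5=blue, 6=blue, 7=red, 8=green, 9=red.
Since 4 ≥ 3, a proper 4-coloring certainly exists.

Yes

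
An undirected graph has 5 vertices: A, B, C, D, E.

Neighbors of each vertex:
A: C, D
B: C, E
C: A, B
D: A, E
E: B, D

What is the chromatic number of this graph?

The cycle A-C-B-E-D-A has odd length 5, so it cannot be 2-colored; at least 3 colors are needed.
3 colors suffice: color 1 → {B, D}; color 2 → {C, E}; color 3 → {A}. Every edge joins two different colors.

3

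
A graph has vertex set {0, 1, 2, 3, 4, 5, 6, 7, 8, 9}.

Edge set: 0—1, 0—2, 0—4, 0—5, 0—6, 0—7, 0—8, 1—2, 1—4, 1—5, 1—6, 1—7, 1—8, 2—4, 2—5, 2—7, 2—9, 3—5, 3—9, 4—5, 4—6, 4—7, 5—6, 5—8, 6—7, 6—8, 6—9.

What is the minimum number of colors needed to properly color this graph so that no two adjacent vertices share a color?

0, 1, 5, 6, 8 are mutually adjacent (a clique of size 5), so at least 5 colors are needed.
5 colors suffice: 0=red, 1=green, 2=blue, 3=blue, 4=purple, 5=yellow, 6=blue, 7=yellow, 8=purple, 9=red. Every edge joins two different colors.

5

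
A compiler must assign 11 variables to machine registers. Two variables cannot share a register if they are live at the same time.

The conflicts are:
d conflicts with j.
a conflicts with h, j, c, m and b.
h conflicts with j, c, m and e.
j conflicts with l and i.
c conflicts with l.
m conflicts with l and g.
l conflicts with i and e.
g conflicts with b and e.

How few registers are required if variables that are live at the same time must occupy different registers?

j, l, i all conflict with each other, so at least 3 registers are needed.
Using 3 registers: d=1, a=2, h=1, j=3, c=3, m=3, l=1, g=1, i=2, b=3, e=2. No two conflicting variables share a register.

3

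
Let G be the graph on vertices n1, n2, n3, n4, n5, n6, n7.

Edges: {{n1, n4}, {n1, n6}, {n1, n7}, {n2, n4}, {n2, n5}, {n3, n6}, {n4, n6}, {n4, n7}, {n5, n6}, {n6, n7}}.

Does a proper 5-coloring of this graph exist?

The chromatic number is 4. n1, n4, n6, n7 form a clique, so at least 4 colors are needed.
4 colors suffice: n1=4, n2=1, n3=2, n4=2, n5=2, n6=1, n7=3.
Since 5 ≥ 4, a proper 5-coloring certainly exists.

Yes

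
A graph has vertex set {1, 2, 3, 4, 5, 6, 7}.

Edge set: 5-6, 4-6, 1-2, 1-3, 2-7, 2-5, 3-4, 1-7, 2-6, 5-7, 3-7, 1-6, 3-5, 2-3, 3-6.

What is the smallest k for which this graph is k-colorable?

4

1, 2, 3, 7 are pairwise adjacent (a clique of size 4), so at least 4 colors are needed.
4 colors suffice: color a → {3}; color b → {2, 4}; color c → {6, 7}; color d → {1, 5}. Every edge joins two different colors.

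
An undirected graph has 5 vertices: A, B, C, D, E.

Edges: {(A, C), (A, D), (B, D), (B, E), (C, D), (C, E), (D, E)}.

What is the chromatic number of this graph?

A, C, D form a triangle, so at least 3 colors are needed.
One proper 3-coloring: A=3, B=2, C=2, D=1, E=3. No two adjacent vertices share a color.

3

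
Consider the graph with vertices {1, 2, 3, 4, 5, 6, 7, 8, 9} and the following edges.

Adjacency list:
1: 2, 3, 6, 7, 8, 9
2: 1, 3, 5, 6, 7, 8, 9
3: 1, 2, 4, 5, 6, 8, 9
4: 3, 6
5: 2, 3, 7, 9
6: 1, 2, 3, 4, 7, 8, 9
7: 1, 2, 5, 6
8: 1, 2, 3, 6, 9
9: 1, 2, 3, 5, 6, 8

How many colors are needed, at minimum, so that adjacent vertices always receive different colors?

6

1, 2, 3, 6, 8, 9 are mutually adjacent (a clique of size 6), so at least 6 colors are needed.
One proper 6-coloring: 1=d, 2=c, 3=a, 4=c, 5=b, 6=b, 7=a, 8=f, 9=e. No two adjacent vertices share a color.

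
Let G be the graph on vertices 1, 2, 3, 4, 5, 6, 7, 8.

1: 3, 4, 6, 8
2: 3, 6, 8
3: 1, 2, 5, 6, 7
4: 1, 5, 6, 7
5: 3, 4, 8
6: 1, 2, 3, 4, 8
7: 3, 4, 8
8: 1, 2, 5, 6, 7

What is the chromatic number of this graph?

1, 3, 6 form a triangle, so at least 3 colors are needed.
3 colors suffice: color red → {5, 6, 7}; color blue → {3, 4, 8}; color green → {1, 2}. Each edge has distinct colors on its endpoints.

3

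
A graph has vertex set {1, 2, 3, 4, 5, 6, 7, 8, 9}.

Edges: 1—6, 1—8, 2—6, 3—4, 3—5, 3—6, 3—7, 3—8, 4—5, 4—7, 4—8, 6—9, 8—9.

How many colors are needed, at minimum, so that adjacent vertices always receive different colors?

3

3, 4, 5 are pairwise adjacent, so at least 3 colors are needed.
3 colors suffice: color a → {1, 2, 3, 9}; color b → {4, 6}; color c → {5, 7, 8}. No two adjacent vertices share a color.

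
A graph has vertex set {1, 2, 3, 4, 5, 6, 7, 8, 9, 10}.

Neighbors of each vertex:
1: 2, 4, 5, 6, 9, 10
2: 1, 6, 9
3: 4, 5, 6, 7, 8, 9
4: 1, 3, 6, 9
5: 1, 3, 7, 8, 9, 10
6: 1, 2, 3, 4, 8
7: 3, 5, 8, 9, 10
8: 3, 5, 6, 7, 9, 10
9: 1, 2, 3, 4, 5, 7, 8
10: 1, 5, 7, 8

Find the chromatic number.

3, 5, 7, 8, 9 form a clique, so at least 5 colors are needed.
One proper 5-coloring: 1=c, 2=b, 3=c, 4=b, 5=b, 6=a, 7=e, 8=d, 9=a, 10=a. Each edge has distinct colors on its endpoints.

5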